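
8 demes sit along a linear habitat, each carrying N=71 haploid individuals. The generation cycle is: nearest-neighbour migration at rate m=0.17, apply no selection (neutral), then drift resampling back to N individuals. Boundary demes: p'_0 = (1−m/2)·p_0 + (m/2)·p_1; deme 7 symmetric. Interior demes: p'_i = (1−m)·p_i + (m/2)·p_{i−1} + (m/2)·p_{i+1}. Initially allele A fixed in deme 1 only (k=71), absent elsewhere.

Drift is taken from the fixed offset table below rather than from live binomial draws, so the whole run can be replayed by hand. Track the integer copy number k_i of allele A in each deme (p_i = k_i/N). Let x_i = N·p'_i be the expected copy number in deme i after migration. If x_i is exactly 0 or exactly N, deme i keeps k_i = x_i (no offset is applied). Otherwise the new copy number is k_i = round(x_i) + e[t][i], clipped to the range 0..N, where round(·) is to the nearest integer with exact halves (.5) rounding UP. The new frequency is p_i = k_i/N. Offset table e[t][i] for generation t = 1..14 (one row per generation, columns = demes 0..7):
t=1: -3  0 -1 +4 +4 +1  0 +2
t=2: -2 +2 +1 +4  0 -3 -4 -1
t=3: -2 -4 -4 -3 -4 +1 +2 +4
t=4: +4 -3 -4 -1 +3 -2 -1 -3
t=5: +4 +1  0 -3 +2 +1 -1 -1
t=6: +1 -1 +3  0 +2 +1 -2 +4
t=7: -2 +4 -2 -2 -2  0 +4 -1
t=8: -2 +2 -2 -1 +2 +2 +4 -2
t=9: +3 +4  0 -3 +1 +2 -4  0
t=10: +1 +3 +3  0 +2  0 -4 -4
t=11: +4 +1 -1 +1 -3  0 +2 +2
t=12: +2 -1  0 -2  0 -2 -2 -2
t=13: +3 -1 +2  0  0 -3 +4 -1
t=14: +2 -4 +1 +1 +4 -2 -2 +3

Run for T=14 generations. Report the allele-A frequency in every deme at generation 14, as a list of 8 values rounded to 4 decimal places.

t=0: k=[0 71 0 0 0 0 0 0]
t=1: x=[6.0350 58.9300 6.0350 0.0000 0.0000 0.0000 0.0000 0.0000] k=[3 59 5 0 0 0 0 0]
t=2: x=[7.7600 49.6500 9.1650 0.4250 0.0000 0.0000 0.0000 0.0000] k=[6 52 10 4 0 0 0 0]
t=3: x=[9.9100 44.5200 13.0600 4.1700 0.3400 0.0000 0.0000 0.0000] k=[8 41 9 1 0 0 0 0]
t=4: x=[10.8050 35.4750 11.0400 1.5950 0.0850 0.0000 0.0000 0.0000] k=[15 32 7 1 3 0 0 0]
t=5: x=[16.4450 28.4300 8.6150 1.6800 2.5750 0.2550 0.0000 0.0000] k=[20 29 9 0 5 1 0 0]
t=6: x=[20.7650 26.5350 9.9350 1.1900 4.2350 1.2550 0.0850 0.0000] k=[22 26 13 1 6 2 0 0]
t=7: x=[22.3400 24.5550 13.0850 2.4450 5.2350 2.1700 0.1700 0.0000] k=[20 29 11 0 3 2 4 0]
t=8: x=[20.7650 26.7050 11.5950 1.1900 2.6600 2.2550 3.4900 0.3400] k=[19 29 10 0 5 4 7 0]
t=9: x=[19.8500 26.5350 10.7650 1.2750 4.4900 4.3400 6.1500 0.5950] k=[23 31 11 0 5 6 2 1]
t=10: x=[23.6800 28.6200 11.7650 1.3600 4.6600 5.5750 2.2550 1.0850] k=[25 32 15 1 7 6 0 0]
t=11: x=[25.5950 29.9600 15.2550 2.7000 6.4050 5.5750 0.5100 0.0000] k=[30 31 14 4 3 6 3 0]
t=12: x=[30.0850 29.4700 14.5950 4.7650 3.3400 5.4900 3.0000 0.2550] k=[32 28 15 3 3 3 1 0]
t=13: x=[31.6600 27.2350 15.0850 4.0200 3.0000 2.8300 1.0850 0.0850] k=[35 26 17 4 3 0 5 0]
t=14: x=[34.2350 26.0000 16.6600 5.0200 2.8300 0.6800 4.1500 0.4250] k=[36 22 18 6 7 0 2 3]

[0.5070, 0.3099, 0.2535, 0.0845, 0.0986, 0.0000, 0.0282, 0.0423]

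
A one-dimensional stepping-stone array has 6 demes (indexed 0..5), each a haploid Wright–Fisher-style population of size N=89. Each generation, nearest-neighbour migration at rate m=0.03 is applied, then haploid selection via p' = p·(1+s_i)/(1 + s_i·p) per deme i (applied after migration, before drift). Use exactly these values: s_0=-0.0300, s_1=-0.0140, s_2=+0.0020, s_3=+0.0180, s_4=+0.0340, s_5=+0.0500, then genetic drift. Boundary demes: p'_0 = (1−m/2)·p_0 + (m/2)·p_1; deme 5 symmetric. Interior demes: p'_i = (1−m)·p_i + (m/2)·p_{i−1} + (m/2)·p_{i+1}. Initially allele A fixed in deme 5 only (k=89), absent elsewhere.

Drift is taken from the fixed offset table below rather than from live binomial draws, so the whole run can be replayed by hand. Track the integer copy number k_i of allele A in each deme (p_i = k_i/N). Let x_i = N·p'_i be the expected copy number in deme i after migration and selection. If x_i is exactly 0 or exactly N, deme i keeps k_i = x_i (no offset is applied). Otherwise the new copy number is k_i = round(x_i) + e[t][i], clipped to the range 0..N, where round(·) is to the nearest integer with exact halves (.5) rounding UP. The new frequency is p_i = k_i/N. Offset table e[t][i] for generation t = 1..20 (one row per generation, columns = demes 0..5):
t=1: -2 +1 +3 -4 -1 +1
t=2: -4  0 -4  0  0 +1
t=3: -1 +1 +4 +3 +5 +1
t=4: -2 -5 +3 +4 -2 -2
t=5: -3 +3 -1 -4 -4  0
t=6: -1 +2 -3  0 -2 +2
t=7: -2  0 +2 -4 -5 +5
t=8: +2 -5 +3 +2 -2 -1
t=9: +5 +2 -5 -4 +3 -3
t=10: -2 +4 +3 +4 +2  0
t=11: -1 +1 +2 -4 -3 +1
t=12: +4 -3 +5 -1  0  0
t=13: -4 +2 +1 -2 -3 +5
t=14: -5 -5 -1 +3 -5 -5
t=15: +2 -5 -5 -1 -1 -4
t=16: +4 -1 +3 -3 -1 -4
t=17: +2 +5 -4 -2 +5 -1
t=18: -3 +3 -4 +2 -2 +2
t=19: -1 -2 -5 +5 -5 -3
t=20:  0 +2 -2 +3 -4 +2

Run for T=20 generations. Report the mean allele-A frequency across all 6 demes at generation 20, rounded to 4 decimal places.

t=0: k=[0 0 0 0 0 89]
t=1: x=[0.0000 0.0000 0.0000 0.0000 1.3797 87.7277] k=[0 0 0 0 0 89]
t=2: x=[0.0000 0.0000 0.0000 0.0000 1.3797 87.7277] k=[0 0 0 0 1 89]
t=3: x=[0.0000 0.0000 0.0000 0.0153 2.3813 87.7420] k=[0 0 0 3 7 89]
t=4: x=[0.0000 0.0000 0.0451 3.0674 8.4215 87.8278] k=[0 0 3 7 6 86]
t=5: x=[0.0000 0.0444 3.0208 7.0398 7.4398 84.9910] k=[0 3 2 3 3 85]
t=6: x=[0.0437 2.9002 2.0340 3.0369 4.3668 84.0051] k=[0 5 0 3 2 86]
t=7: x=[0.0728 4.7858 0.1202 2.9911 3.3821 84.9336] k=[0 5 2 0 0 89]
t=8: x=[0.0728 4.8154 2.0189 0.0305 1.3797 87.7277] k=[2 0 5 2 0 87]
t=9: x=[1.9122 0.1035 4.8892 2.0504 1.3797 85.8468] k=[7 2 0 0 4 83]
t=10: x=[6.7330 2.0170 0.0301 0.0611 5.2889 82.1307] k=[5 6 3 4 7 82]
t=11: x=[4.8728 5.8623 3.0659 4.0992 8.3290 81.2281] k=[4 7 5 0 5 82]
t=12: x=[3.9290 6.8355 4.9644 0.1527 6.2722 81.1993] k=[8 4 10 0 6 81]
t=13: x=[7.7225 4.0946 9.7774 0.2443 7.2547 80.2669] k=[4 6 11 0 4 85]
t=14: x=[3.9144 5.9660 10.7789 0.2290 5.3198 84.0194] k=[0 1 10 3 0 79]
t=15: x=[0.0146 1.1045 9.7774 3.1132 1.2712 78.2835] k=[2 0 5 2 0 74]
t=16: x=[1.9122 0.1035 4.8892 2.0504 1.1782 73.5237] k=[6 0 8 0 0 70]
t=17: x=[5.7441 0.2071 7.7742 0.1222 1.0853 69.6977] k=[8 5 4 0 6 69]
t=18: x=[7.7371 4.9635 3.9626 0.1527 7.0696 68.8263] k=[5 8 0 2 5 71]
t=19: x=[4.9020 7.7348 0.1503 2.0504 6.1332 70.7286] k=[4 6 0 7 1 68]
t=20: x=[3.9144 5.8030 0.1954 6.9180 2.1645 67.7932] k=[4 8 0 10 0 70]

0.1723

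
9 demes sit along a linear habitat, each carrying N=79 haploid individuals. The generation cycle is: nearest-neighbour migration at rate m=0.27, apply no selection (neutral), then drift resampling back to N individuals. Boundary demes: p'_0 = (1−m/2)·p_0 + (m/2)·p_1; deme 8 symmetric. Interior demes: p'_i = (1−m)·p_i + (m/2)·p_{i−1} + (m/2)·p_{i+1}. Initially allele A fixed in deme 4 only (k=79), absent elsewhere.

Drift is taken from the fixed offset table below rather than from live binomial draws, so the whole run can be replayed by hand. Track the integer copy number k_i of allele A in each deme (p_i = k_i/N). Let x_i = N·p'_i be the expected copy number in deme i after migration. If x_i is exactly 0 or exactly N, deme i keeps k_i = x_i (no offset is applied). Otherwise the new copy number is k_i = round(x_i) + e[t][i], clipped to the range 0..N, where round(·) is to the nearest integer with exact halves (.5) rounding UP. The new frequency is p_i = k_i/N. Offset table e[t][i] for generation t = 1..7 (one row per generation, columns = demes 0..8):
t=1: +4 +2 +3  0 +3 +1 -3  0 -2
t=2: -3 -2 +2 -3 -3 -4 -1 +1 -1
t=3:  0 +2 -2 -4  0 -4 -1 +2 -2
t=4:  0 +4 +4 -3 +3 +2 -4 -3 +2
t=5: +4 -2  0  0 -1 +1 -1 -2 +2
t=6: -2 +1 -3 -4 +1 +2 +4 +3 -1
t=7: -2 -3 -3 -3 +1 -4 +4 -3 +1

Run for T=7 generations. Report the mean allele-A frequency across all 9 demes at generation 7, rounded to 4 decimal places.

0.0914

t=0: k=[0 0 0 0 79 0 0 0 0]
t=1: x=[0.0000 0.0000 0.0000 10.6650 57.6700 10.6650 0.0000 0.0000 0.0000] k=[0 0 0 11 61 12 0 0 0]
t=2: x=[0.0000 0.0000 1.4850 16.2650 47.6350 16.9950 1.6200 0.0000 0.0000] k=[0 0 3 13 45 13 1 0 0]
t=3: x=[0.0000 0.4050 3.9450 15.9700 36.3600 15.7000 2.4850 0.1350 0.0000] k=[0 2 2 12 36 12 1 2 0]
t=4: x=[0.2700 1.7300 3.3500 13.8900 29.5200 13.7550 2.6200 1.5950 0.2700] k=[0 6 7 11 33 16 0 0 2]
t=5: x=[0.8100 5.3250 7.4050 13.4300 27.7350 16.1350 2.1600 0.2700 1.7300] k=[5 3 7 13 27 17 1 0 4]
t=6: x=[4.7300 3.8100 7.2700 14.0800 23.7600 16.1900 3.0250 0.6750 3.4600] k=[3 5 4 10 25 18 7 4 2]
t=7: x=[3.2700 4.5950 4.9450 11.2150 22.0300 17.4600 8.0800 4.1350 2.2700] k=[1 2 2 8 23 13 12 1 3]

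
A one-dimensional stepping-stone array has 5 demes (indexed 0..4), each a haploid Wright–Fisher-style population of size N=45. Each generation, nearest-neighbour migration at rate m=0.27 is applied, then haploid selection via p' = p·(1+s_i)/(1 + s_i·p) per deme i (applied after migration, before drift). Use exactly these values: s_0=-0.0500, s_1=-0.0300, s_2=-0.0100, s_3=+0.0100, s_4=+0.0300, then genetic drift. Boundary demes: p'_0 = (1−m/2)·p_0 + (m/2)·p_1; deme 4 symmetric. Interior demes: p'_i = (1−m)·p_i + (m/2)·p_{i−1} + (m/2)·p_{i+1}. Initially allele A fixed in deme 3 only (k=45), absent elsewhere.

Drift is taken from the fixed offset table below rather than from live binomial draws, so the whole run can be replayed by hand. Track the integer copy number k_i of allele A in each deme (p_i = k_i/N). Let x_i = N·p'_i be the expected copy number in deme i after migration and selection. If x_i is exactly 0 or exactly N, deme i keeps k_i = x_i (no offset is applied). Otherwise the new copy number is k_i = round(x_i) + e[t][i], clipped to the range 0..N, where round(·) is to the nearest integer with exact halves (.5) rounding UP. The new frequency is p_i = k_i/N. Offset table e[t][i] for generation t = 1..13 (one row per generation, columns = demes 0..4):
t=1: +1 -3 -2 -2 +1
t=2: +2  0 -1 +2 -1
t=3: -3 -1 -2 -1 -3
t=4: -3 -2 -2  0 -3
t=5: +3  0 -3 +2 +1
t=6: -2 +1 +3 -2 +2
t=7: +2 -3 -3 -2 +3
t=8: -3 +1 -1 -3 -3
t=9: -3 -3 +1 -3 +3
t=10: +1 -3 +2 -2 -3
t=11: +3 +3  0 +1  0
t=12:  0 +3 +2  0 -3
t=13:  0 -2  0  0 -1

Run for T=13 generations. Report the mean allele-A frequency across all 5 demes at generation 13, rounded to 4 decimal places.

t=0: k=[0 0 0 45 0]
t=1: x=[0.0000 0.0000 6.0224 32.9381 6.2320] k=[0 0 4 31 7]
t=2: x=[0.0000 0.5240 7.0451 24.2263 10.4757] k=[0 1 6 26 9]
t=3: x=[0.1283 1.4953 7.9589 21.1165 11.5469] k=[0 0 6 20 9]
t=4: x=[0.0000 0.7861 7.0202 16.7294 10.7246] k=[0 0 5 17 8]
t=5: x=[0.0000 0.6550 5.8933 14.2618 9.4335] k=[0 1 3 16 10]
t=6: x=[0.1283 1.1018 4.4446 13.5290 11.0546] k=[0 2 7 12 13]
t=7: x=[0.2566 2.3366 6.9408 11.5452 13.1383] k=[2 0 4 10 16]
t=8: x=[1.6467 0.7861 4.2313 10.0776 15.4888] k=[0 2 3 7 12]
t=9: x=[0.2566 1.8113 3.3735 7.1949 11.5773] k=[0 0 4 4 15]
t=10: x=[0.0000 0.5240 3.4280 5.5331 13.7961] k=[0 0 5 4 11]
t=11: x=[0.0000 0.6550 4.1520 5.1250 10.2877] k=[0 4 4 6 10]
t=12: x=[0.5133 3.3640 4.2313 6.3239 9.6827] k=[1 6 6 6 7]
t=13: x=[1.5942 5.1837 5.9479 6.1879 7.0387] k=[2 3 6 6 6]

0.1022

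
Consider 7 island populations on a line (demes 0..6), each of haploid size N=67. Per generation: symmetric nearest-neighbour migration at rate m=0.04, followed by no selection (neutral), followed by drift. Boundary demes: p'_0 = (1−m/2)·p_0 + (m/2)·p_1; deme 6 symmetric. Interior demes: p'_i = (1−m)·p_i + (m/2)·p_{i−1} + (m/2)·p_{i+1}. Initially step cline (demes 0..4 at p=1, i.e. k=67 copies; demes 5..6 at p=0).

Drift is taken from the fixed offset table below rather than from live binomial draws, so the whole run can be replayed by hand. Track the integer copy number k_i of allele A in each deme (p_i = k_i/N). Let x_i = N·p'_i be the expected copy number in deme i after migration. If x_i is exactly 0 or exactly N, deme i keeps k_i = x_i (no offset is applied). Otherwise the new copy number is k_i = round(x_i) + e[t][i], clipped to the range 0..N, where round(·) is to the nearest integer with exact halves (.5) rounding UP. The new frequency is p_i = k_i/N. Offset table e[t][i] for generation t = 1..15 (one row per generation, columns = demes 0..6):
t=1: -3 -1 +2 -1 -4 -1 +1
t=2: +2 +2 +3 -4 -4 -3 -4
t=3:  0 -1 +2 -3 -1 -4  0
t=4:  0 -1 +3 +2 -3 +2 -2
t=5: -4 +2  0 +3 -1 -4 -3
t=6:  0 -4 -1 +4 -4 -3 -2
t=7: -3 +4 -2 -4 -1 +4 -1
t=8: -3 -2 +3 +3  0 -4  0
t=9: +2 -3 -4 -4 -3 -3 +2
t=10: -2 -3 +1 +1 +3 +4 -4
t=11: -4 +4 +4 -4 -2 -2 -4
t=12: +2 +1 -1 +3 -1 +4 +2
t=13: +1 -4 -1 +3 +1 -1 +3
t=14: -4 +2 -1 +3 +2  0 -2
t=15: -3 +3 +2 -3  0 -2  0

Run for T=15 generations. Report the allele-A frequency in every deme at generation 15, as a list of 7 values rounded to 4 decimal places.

[0.8507, 0.9701, 0.9851, 0.9403, 0.6418, 0.1194, 0.0448]

t=0: k=[67 67 67 67 67 0 0]
t=1: x=[67.0000 67.0000 67.0000 67.0000 65.6600 1.3400 0.0000] k=[67 67 67 67 62 0 0]
t=2: x=[67.0000 67.0000 67.0000 66.9000 60.8600 1.2400 0.0000] k=[67 67 67 63 57 0 0]
t=3: x=[67.0000 67.0000 66.9200 62.9600 55.9800 1.1400 0.0000] k=[67 67 67 60 55 0 0]
t=4: x=[67.0000 67.0000 66.8600 60.0400 54.0000 1.1000 0.0000] k=[67 67 67 62 51 3 0]
t=5: x=[67.0000 67.0000 66.9000 61.8800 50.2600 3.9000 0.0600] k=[67 67 67 65 49 0 0]
t=6: x=[67.0000 67.0000 66.9600 64.7200 48.3400 0.9800 0.0000] k=[67 67 66 67 44 0 0]
t=7: x=[67.0000 66.9800 66.0400 66.5200 43.5800 0.8800 0.0000] k=[67 67 64 63 43 5 0]
t=8: x=[67.0000 66.9400 64.0400 62.6200 42.6400 5.6600 0.1000] k=[67 65 67 66 43 2 0]
t=9: x=[66.9600 65.0800 66.9400 65.5600 42.6400 2.7800 0.0400] k=[67 62 63 62 40 0 2]
t=10: x=[66.9000 62.1200 62.9600 61.5800 39.6400 0.8400 1.9600] k=[65 59 64 63 43 5 0]
t=11: x=[64.8800 59.2200 63.8800 62.6200 42.6400 5.6600 0.1000] k=[61 63 67 59 41 4 0]
t=12: x=[61.0400 63.0400 66.7600 58.8000 40.6200 4.6600 0.0800] k=[63 64 66 62 40 9 2]
t=13: x=[63.0200 64.0200 65.8800 61.6400 39.8200 9.4800 2.1400] k=[64 60 65 65 41 8 5]
t=14: x=[63.9200 60.1800 64.9000 64.5200 40.8200 8.6000 5.0600] k=[60 62 64 67 43 9 3]
t=15: x=[60.0400 62.0000 64.0200 66.4600 42.8000 9.5600 3.1200] k=[57 65 66 63 43 8 3]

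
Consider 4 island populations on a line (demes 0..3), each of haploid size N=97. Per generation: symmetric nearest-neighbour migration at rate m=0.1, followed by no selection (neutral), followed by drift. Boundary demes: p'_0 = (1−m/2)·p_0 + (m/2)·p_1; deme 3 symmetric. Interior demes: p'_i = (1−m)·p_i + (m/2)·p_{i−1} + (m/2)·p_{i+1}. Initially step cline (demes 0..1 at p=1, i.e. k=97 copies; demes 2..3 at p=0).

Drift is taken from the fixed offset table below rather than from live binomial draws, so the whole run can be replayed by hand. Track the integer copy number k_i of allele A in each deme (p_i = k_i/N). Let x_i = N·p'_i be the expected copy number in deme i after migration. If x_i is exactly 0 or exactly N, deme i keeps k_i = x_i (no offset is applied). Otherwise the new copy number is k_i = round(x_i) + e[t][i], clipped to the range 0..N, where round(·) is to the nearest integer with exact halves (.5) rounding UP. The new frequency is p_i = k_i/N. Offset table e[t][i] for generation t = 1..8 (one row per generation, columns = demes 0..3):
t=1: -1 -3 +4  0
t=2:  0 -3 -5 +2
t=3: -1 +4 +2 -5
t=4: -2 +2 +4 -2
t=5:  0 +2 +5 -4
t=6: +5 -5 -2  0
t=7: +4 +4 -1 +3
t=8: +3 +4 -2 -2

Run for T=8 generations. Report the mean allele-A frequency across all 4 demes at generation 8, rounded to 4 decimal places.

0.5309

t=0: k=[97 97 0 0]
t=1: x=[97.0000 92.1500 4.8500 0.0000] k=[97 89 9 0]
t=2: x=[96.6000 85.4000 12.5500 0.4500] k=[97 82 8 2]
t=3: x=[96.2500 79.0500 11.4000 2.3000] k=[95 83 13 0]
t=4: x=[94.4000 80.1000 15.8500 0.6500] k=[92 82 20 0]
t=5: x=[91.5000 79.4000 22.1000 1.0000] k=[92 81 27 0]
t=6: x=[91.4500 78.8500 28.3500 1.3500] k=[96 74 26 1]
t=7: x=[94.9000 72.7000 27.1500 2.2500] k=[97 77 26 5]
t=8: x=[96.0000 75.4500 27.5000 6.0500] k=[97 79 26 4]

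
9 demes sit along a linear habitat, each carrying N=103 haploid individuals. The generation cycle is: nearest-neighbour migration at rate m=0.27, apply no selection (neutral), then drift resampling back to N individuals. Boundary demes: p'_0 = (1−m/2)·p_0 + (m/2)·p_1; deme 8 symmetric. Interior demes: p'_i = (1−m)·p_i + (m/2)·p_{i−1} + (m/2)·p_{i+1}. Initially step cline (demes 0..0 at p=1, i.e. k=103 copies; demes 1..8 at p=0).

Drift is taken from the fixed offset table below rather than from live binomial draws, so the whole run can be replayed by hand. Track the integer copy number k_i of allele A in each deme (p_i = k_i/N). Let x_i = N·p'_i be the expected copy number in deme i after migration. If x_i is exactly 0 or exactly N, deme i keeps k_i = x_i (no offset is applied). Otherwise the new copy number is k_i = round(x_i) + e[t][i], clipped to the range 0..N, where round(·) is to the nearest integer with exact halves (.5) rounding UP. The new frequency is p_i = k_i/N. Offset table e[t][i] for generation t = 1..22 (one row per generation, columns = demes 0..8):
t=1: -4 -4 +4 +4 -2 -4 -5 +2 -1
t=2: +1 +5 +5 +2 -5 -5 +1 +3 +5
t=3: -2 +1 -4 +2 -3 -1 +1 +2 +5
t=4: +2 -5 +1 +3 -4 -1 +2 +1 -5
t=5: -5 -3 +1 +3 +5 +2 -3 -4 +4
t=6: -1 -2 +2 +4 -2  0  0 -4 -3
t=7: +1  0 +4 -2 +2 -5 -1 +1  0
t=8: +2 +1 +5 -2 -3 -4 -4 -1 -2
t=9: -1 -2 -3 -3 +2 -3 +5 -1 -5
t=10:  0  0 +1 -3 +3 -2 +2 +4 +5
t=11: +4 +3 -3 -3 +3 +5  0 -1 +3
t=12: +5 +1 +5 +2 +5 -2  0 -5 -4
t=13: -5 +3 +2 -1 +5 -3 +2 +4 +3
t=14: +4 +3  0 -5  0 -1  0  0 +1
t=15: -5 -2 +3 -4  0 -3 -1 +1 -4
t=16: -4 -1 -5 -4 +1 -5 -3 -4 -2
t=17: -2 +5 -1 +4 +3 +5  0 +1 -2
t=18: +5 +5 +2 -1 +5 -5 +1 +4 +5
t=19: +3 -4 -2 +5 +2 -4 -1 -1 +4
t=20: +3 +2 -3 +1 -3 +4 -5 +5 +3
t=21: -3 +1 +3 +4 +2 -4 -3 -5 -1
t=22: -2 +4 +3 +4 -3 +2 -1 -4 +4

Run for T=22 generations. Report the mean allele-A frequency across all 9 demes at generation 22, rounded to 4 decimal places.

t=0: k=[103 0 0 0 0 0 0 0 0]
t=1: x=[89.0950 13.9050 0.0000 0.0000 0.0000 0.0000 0.0000 0.0000 0.0000] k=[85 10 0 0 0 0 0 0 0]
t=2: x=[74.8750 18.7750 1.3500 0.0000 0.0000 0.0000 0.0000 0.0000 0.0000] k=[76 24 6 0 0 0 0 0 0]
t=3: x=[68.9800 28.5900 7.6200 0.8100 0.0000 0.0000 0.0000 0.0000 0.0000] k=[67 30 4 3 0 0 0 0 0]
t=4: x=[62.0050 31.4850 7.3750 2.7300 0.4050 0.0000 0.0000 0.0000 0.0000] k=[64 26 8 6 0 0 0 0 0]
t=5: x=[58.8700 28.7000 10.1600 5.4600 0.8100 0.0000 0.0000 0.0000 0.0000] k=[54 26 11 8 6 0 0 0 0]
t=6: x=[50.2200 27.7550 12.6200 8.1350 5.4600 0.8100 0.0000 0.0000 0.0000] k=[49 26 15 12 3 1 0 0 0]
t=7: x=[45.8950 27.6200 16.0800 11.1900 3.9450 1.1350 0.1350 0.0000 0.0000] k=[47 28 20 9 6 0 0 0 0]
t=8: x=[44.4350 29.4850 19.5950 10.0800 5.5950 0.8100 0.0000 0.0000 0.0000] k=[46 30 25 8 3 0 0 0 0]
t=9: x=[43.8400 31.4850 23.3800 9.6200 3.2700 0.4050 0.0000 0.0000 0.0000] k=[43 29 20 7 5 0 0 0 0]
t=10: x=[41.1100 29.6750 19.4600 8.4850 4.5950 0.6750 0.0000 0.0000 0.0000] k=[41 30 20 5 8 0 0 0 0]
t=11: x=[39.5150 30.1350 19.3250 7.4300 6.5150 1.0800 0.0000 0.0000 0.0000] k=[44 33 16 4 10 6 0 0 0]
t=12: x=[42.5150 32.1900 16.6750 6.4300 8.6500 5.7300 0.8100 0.0000 0.0000] k=[48 33 22 8 14 4 1 0 0]
t=13: x=[45.9750 33.5400 21.5950 10.7000 11.8400 4.9450 1.2700 0.1350 0.0000] k=[41 37 24 10 17 2 3 4 0]
t=14: x=[40.4600 35.7850 23.8650 12.8350 14.0300 4.1600 3.0000 3.3250 0.5400] k=[44 39 24 8 14 3 3 3 2]
t=15: x=[43.3250 37.6500 23.8650 10.9700 11.7050 4.4850 3.0000 2.8650 2.1350] k=[38 36 27 7 12 1 2 4 0]
t=16: x=[37.7300 35.0550 25.5150 10.3750 9.8400 2.6200 2.1350 3.1900 0.5400] k=[34 34 21 6 11 0 0 0 0]
t=17: x=[34.0000 32.2450 20.7300 8.7000 8.8400 1.4850 0.0000 0.0000 0.0000] k=[32 37 20 13 12 6 0 0 0]
t=18: x=[32.6750 34.0300 21.3500 13.8100 11.3250 6.0000 0.8100 0.0000 0.0000] k=[38 39 23 13 16 1 2 0 0]
t=19: x=[38.1350 36.7050 23.8100 14.7550 13.5700 3.1600 1.5950 0.2700 0.0000] k=[41 33 22 20 16 0 1 0 0]
t=20: x=[39.9200 32.5950 23.2150 19.7300 14.3800 2.2950 0.7300 0.1350 0.0000] k=[43 35 20 21 11 6 0 5 0]
t=21: x=[41.9200 34.0550 22.1600 19.5150 11.6750 5.8650 1.4850 3.6500 0.6750] k=[39 35 25 24 14 2 0 0 0]
t=22: x=[38.4600 34.1900 26.2150 22.7850 13.7300 3.3500 0.2700 0.0000 0.0000] k=[36 38 29 27 11 5 0 0 0]

0.1575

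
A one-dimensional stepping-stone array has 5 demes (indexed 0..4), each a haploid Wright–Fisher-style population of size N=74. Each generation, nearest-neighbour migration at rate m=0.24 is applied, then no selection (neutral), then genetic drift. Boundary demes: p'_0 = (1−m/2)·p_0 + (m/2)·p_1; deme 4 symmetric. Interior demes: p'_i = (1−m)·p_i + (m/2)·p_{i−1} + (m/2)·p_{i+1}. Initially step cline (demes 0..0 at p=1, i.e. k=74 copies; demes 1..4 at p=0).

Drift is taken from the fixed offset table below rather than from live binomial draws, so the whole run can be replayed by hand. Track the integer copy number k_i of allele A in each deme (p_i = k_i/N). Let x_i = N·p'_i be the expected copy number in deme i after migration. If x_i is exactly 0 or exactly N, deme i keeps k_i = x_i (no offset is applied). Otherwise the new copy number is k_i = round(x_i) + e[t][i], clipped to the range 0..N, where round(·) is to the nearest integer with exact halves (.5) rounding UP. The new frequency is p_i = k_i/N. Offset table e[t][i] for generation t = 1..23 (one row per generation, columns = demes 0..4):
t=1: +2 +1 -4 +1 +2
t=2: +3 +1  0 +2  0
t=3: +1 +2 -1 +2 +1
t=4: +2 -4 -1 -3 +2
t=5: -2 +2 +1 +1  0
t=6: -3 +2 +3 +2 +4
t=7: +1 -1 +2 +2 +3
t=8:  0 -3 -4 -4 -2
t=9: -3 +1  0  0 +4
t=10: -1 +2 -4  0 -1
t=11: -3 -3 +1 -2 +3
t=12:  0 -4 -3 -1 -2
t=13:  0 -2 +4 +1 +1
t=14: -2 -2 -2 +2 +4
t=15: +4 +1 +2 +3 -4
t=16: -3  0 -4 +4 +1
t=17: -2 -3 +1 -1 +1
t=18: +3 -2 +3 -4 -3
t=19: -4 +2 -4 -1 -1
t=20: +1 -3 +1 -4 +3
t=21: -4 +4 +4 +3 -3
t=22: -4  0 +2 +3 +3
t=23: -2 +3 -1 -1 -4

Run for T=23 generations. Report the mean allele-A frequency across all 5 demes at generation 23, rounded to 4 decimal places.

t=0: k=[74 0 0 0 0]
t=1: x=[65.1200 8.8800 0.0000 0.0000 0.0000] k=[67 10 0 0 0]
t=2: x=[60.1600 15.6400 1.2000 0.0000 0.0000] k=[63 17 1 0 0]
t=3: x=[57.4800 20.6000 2.8000 0.1200 0.0000] k=[58 23 2 2 0]
t=4: x=[53.8000 24.6800 4.5200 1.7600 0.2400] k=[56 21 4 0 2]
t=5: x=[51.8000 23.1600 5.5600 0.7200 1.7600] k=[50 25 7 2 2]
t=6: x=[47.0000 25.8400 8.5600 2.6000 2.0000] k=[44 28 12 5 6]
t=7: x=[42.0800 28.0000 13.0800 5.9600 5.8800] k=[43 27 15 8 9]
t=8: x=[41.0800 27.4800 15.6000 8.9600 8.8800] k=[41 24 12 5 7]
t=9: x=[38.9600 24.6000 12.6000 6.0800 6.7600] k=[36 26 13 6 11]
t=10: x=[34.8000 25.6400 13.7200 7.4400 10.4000] k=[34 28 10 7 9]
t=11: x=[33.2800 26.5600 11.8000 7.6000 8.7600] k=[30 24 13 6 12]
t=12: x=[29.2800 23.4000 13.4800 7.5600 11.2800] k=[29 19 10 7 9]
t=13: x=[27.8000 19.1200 10.7200 7.6000 8.7600] k=[28 17 15 9 10]
t=14: x=[26.6800 18.0800 14.5200 9.8400 9.8800] k=[25 16 13 12 14]
t=15: x=[23.9200 16.7200 13.2400 12.3600 13.7600] k=[28 18 15 15 10]
t=16: x=[26.8000 18.8400 15.3600 14.4000 10.6000] k=[24 19 11 18 12]
t=17: x=[23.4000 18.6400 12.8000 16.4400 12.7200] k=[21 16 14 15 14]
t=18: x=[20.4000 16.3600 14.3600 14.7600 14.1200] k=[23 14 17 11 11]
t=19: x=[21.9200 15.4400 15.9200 11.7200 11.0000] k=[18 17 12 11 10]
t=20: x=[17.8800 16.5200 12.4800 11.0000 10.1200] k=[19 14 13 7 13]
t=21: x=[18.4000 14.4800 12.4000 8.4400 12.2800] k=[14 18 16 11 9]
t=22: x=[14.4800 17.2800 15.6400 11.3600 9.2400] k=[10 17 18 14 12]
t=23: x=[10.8400 16.2800 17.4000 14.2400 12.2400] k=[9 19 16 13 8]

0.1757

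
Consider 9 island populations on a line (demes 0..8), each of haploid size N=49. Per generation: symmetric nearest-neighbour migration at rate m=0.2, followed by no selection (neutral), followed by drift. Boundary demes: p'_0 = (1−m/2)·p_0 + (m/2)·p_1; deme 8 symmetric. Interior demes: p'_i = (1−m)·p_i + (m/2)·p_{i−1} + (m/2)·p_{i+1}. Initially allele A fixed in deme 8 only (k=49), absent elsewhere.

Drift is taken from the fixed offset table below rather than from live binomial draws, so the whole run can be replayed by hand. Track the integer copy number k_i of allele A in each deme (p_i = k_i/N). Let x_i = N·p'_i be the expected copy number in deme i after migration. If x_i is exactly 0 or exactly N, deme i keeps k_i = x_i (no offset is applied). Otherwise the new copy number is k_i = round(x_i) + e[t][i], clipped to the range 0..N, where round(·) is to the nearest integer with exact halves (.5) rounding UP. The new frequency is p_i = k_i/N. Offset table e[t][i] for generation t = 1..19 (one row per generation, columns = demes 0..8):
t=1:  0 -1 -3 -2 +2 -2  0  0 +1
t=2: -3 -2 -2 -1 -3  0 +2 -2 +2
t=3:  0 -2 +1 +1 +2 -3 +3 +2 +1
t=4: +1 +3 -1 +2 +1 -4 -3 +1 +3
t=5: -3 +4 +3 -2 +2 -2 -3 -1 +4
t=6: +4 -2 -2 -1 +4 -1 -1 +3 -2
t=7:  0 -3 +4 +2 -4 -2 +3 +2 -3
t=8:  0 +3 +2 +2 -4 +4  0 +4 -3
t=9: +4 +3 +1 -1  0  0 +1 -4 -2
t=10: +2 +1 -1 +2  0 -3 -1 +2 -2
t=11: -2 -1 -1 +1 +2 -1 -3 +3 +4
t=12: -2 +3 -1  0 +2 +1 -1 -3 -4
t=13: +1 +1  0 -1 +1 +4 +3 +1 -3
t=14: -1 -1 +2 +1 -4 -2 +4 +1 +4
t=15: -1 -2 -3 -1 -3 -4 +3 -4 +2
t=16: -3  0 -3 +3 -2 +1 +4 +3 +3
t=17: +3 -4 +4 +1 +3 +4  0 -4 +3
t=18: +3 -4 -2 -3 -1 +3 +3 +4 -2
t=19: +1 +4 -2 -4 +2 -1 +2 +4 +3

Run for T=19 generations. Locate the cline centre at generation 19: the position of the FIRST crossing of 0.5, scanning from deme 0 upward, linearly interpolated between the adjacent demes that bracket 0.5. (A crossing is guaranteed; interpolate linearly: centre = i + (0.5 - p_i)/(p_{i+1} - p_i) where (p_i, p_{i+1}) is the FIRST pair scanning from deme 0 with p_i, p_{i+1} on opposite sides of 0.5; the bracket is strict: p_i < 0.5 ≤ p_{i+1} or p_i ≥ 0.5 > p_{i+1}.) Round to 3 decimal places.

6.500

t=0: k=[0 0 0 0 0 0 0 0 49]
t=1: x=[0.0000 0.0000 0.0000 0.0000 0.0000 0.0000 0.0000 4.9000 44.1000] k=[0 0 0 0 0 0 0 5 45]
t=2: x=[0.0000 0.0000 0.0000 0.0000 0.0000 0.0000 0.5000 8.5000 41.0000] k=[0 0 0 0 0 0 3 7 43]
t=3: x=[0.0000 0.0000 0.0000 0.0000 0.0000 0.3000 3.1000 10.2000 39.4000] k=[0 0 0 0 0 0 6 12 40]
t=4: x=[0.0000 0.0000 0.0000 0.0000 0.0000 0.6000 6.0000 14.2000 37.2000] k=[0 0 0 0 0 0 3 15 40]
t=5: x=[0.0000 0.0000 0.0000 0.0000 0.0000 0.3000 3.9000 16.3000 37.5000] k=[0 0 0 0 0 0 1 15 42]
t=6: x=[0.0000 0.0000 0.0000 0.0000 0.0000 0.1000 2.3000 16.3000 39.3000] k=[0 0 0 0 0 0 1 19 37]
t=7: x=[0.0000 0.0000 0.0000 0.0000 0.0000 0.1000 2.7000 19.0000 35.2000] k=[0 0 0 0 0 0 6 21 32]
t=8: x=[0.0000 0.0000 0.0000 0.0000 0.0000 0.6000 6.9000 20.6000 30.9000] k=[0 0 0 0 0 5 7 25 28]
t=9: x=[0.0000 0.0000 0.0000 0.0000 0.5000 4.7000 8.6000 23.5000 27.7000] k=[0 0 0 0 1 5 10 20 26]
t=10: x=[0.0000 0.0000 0.0000 0.1000 1.3000 5.1000 10.5000 19.6000 25.4000] k=[0 0 0 2 1 2 10 22 23]
t=11: x=[0.0000 0.0000 0.2000 1.7000 1.2000 2.7000 10.4000 20.9000 22.9000] k=[0 0 0 3 3 2 7 24 27]
t=12: x=[0.0000 0.0000 0.3000 2.7000 2.9000 2.6000 8.2000 22.6000 26.7000] k=[0 0 0 3 5 4 7 20 23]
t=13: x=[0.0000 0.0000 0.3000 2.9000 4.7000 4.4000 8.0000 19.0000 22.7000] k=[0 0 0 2 6 8 11 20 20]
t=14: x=[0.0000 0.0000 0.2000 2.2000 5.8000 8.1000 11.6000 19.1000 20.0000] k=[0 0 2 3 2 6 16 20 24]
t=15: x=[0.0000 0.2000 1.9000 2.8000 2.5000 6.6000 15.4000 20.0000 23.6000] k=[0 0 0 2 0 3 18 16 26]
t=16: x=[0.0000 0.0000 0.2000 1.6000 0.5000 4.2000 16.3000 17.2000 25.0000] k=[0 0 0 5 0 5 20 20 28]
t=17: x=[0.0000 0.0000 0.5000 4.0000 1.0000 6.0000 18.5000 20.8000 27.2000] k=[0 0 5 5 4 10 19 17 30]
t=18: x=[0.0000 0.5000 4.5000 4.9000 4.7000 10.3000 17.9000 18.5000 28.7000] k=[0 0 3 2 4 13 21 23 27]
t=19: x=[0.0000 0.3000 2.6000 2.3000 4.7000 12.9000 20.4000 23.2000 26.6000] k=[0 4 1 0 7 12 22 27 30]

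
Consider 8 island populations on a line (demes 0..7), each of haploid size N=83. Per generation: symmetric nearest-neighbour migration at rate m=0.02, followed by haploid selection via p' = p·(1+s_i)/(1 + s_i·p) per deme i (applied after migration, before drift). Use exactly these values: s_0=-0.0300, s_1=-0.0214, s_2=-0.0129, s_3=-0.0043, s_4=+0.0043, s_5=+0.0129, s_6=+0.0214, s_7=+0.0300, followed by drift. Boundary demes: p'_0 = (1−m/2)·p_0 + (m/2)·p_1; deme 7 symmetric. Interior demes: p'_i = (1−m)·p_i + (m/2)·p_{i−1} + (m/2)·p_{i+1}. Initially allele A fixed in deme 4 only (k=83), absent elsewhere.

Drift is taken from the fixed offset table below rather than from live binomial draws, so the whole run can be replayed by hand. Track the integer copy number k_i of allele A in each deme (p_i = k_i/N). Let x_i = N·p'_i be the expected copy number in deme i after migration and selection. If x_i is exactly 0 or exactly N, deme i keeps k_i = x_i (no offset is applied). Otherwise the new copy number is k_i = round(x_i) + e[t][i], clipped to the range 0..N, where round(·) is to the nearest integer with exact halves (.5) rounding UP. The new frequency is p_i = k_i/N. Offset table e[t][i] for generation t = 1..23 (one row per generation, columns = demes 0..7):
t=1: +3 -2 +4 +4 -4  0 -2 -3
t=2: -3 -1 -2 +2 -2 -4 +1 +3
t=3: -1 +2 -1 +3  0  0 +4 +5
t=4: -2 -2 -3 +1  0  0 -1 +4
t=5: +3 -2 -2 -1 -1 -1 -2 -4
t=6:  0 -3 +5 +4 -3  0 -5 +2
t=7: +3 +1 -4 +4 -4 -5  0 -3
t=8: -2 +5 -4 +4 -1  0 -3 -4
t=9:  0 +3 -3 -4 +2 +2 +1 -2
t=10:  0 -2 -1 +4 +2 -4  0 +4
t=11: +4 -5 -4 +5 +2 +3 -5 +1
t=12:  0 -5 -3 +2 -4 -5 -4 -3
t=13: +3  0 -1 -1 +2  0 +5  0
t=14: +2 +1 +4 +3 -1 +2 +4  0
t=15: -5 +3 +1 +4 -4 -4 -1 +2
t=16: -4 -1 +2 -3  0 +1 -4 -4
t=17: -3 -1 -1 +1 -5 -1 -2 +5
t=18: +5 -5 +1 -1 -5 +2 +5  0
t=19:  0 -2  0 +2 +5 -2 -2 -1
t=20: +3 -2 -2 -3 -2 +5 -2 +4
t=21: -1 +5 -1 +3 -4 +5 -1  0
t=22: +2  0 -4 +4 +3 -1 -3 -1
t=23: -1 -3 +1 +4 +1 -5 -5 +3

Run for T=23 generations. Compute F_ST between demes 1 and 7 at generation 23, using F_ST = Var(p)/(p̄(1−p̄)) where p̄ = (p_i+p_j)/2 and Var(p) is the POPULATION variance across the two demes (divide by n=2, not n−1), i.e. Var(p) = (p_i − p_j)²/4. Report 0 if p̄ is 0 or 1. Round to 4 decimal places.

0.0346

t=0: k=[0 0 0 0 83 0 0 0]
t=1: x=[0.0000 0.0000 0.0000 0.8265 81.3470 0.8406 0.0000 0.0000] k=[0 0 0 5 77 1 0 0]
t=2: x=[0.0000 0.0000 0.0494 5.6473 75.5492 1.7721 0.0102 0.0000] k=[0 0 0 8 74 0 1 0]
t=3: x=[0.0000 0.0000 0.0790 8.5469 72.6390 0.7596 1.0007 0.0103] k=[0 0 0 12 73 1 5 5]
t=4: x=[0.0000 0.0000 0.1185 12.4443 71.7119 1.7822 5.0597 5.1407] k=[0 0 0 13 72 2 4 9]
t=5: x=[0.0000 0.0000 0.1283 13.4115 70.7549 2.7539 4.1120 9.1888] k=[0 0 0 12 70 2 2 5]
t=6: x=[0.0000 0.0000 0.1185 12.4144 68.7906 2.7134 2.0724 5.1099] k=[0 0 5 16 66 3 0 7]
t=7: x=[0.0000 0.0489 4.9987 16.3334 64.9307 3.6444 0.1021 7.1201] k=[0 1 1 20 61 0 0 4]
t=8: x=[0.0097 0.9691 1.1749 20.1542 60.0513 0.6178 0.0409 4.0730] k=[0 6 0 24 59 1 0 0]
t=9: x=[0.0582 5.7629 0.2961 24.0364 58.1448 1.5899 0.0102 0.0000] k=[0 9 0 20 60 4 1 0]
t=10: x=[0.0873 8.6509 0.2863 20.1342 59.1131 4.5852 1.0416 0.0103] k=[0 7 0 24 61 1 1 4]
t=11: x=[0.0679 6.7251 0.3060 24.0563 60.1012 1.6202 1.0518 4.0832] k=[4 2 0 29 62 5 0 5]
t=12: x=[3.8662 1.9582 0.3060 28.9587 61.1691 5.5864 0.1021 5.0894] k=[4 0 0 31 57 1 0 2]
t=13: x=[3.8467 0.0391 0.3060 30.8664 56.2578 1.5696 0.0306 2.0379] k=[7 0 0 30 58 2 5 2]
t=14: x=[6.7390 0.0685 0.2961 29.8975 57.2363 2.6224 5.0393 2.0894] k=[9 1 4 33 56 5 9 2]
t=15: x=[8.6804 1.0866 4.2078 32.8544 55.3392 5.6168 9.0595 2.1305] k=[4 4 5 37 51 2 8 4]
t=16: x=[3.8856 3.9282 5.2458 36.7317 50.4549 2.5819 8.0527 4.1551] k=[0 3 7 34 50 4 4 0]
t=17: x=[0.0291 2.9479 7.1448 33.8036 49.4658 4.5144 4.0406 0.0412] k=[0 2 6 35 44 4 2 5]
t=18: x=[0.0194 1.9778 6.1754 34.7129 43.5988 4.4335 2.0928 5.1099] k=[5 0 7 34 39 6 7 5]
t=19: x=[4.8101 0.1174 7.1151 33.6937 38.7086 6.4155 7.1064 5.1612] k=[5 0 7 36 44 4 5 4]
t=20: x=[4.8101 0.1174 7.1349 35.7023 43.6088 4.4638 5.0800 4.1243] k=[8 0 5 33 42 9 3 8]
t=21: x=[7.7045 0.1272 5.1667 32.7245 41.6690 9.3761 3.1740 8.1650] k=[7 5 4 36 38 14 2 8]
t=22: x=[6.7877 4.9091 4.2770 35.6124 37.8283 14.2708 2.2254 8.1548] k=[9 5 0 40 41 13 0 7]
t=23: x=[8.7194 4.8895 0.4442 39.5208 40.7990 13.2925 0.2043 7.1201] k=[8 2 1 44 42 8 0 10]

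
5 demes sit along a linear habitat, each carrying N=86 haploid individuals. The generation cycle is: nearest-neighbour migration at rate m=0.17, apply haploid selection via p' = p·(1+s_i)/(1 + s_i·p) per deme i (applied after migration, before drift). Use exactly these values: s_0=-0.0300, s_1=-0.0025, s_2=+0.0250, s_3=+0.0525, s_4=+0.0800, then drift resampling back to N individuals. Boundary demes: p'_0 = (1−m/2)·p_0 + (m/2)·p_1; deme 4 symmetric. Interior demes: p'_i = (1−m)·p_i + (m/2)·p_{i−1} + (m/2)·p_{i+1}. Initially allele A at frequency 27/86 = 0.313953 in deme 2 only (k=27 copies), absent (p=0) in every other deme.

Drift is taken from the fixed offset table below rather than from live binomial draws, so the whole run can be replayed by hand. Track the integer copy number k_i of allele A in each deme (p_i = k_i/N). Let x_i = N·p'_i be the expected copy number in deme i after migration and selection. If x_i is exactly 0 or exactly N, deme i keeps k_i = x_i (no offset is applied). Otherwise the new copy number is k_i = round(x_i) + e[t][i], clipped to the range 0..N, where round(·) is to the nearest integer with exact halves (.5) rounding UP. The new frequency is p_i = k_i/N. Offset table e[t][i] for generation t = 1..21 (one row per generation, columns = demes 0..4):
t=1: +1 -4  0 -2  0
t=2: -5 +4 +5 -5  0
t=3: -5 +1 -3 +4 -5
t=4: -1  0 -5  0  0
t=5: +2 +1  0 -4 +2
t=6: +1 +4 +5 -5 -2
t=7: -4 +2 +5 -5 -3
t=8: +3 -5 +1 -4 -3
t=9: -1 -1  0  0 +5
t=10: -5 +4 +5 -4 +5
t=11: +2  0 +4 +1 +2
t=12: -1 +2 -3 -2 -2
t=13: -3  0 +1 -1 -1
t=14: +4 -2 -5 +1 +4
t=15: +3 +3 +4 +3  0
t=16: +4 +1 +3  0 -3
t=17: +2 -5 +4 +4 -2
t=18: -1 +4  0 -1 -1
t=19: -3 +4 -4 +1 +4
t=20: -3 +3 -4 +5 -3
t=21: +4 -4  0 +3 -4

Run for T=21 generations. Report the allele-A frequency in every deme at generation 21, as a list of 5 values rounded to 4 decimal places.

[0.1395, 0.1628, 0.1628, 0.2558, 0.0698]

t=0: k=[0 0 27 0 0]
t=1: x=[0.0000 2.2894 22.8216 2.4121 0.0000] k=[0 0 23 0 0]
t=2: x=[0.0000 1.9502 19.4593 2.0552 0.0000] k=[0 6 24 0 0]
t=3: x=[0.4948 7.0039 20.8171 2.1444 0.0000] k=[0 8 18 6 0]
t=4: x=[0.6598 8.1515 16.4561 6.8247 0.5505] k=[0 8 11 7 1]
t=5: x=[0.6598 7.5577 10.6330 7.1587 1.6285] k=[3 9 11 3 4]
t=6: x=[3.4089 8.6405 10.3731 3.9536 4.2129] k=[4 13 15 0 2]
t=7: x=[4.6297 12.3785 13.8393 1.5195 1.9730] k=[1 14 19 0 0]
t=8: x=[2.0434 13.2918 17.2987 1.6981 0.0000] k=[5 8 18 0 0]
t=9: x=[5.1067 8.5757 15.9381 1.6088 0.0000] k=[4 8 16 2 0]
t=10: x=[4.2162 8.3212 14.4240 3.1727 0.1836] k=[0 12 19 0 5]
t=11: x=[0.9898 11.5499 17.1262 2.1444 4.9201] k=[3 12 21 3 7]
t=12: x=[3.6569 11.9742 19.0689 5.1105 7.1485] k=[3 14 16 3 5]
t=13: x=[3.8222 13.2070 15.0288 4.4877 5.1931] k=[1 13 16 3 4]
t=14: x=[1.9608 12.2088 14.9424 4.3987 4.2129] k=[6 10 10 5 8]
t=15: x=[6.1634 9.6386 9.7871 5.9575 8.3048] k=[9 13 14 9 8]
t=16: x=[9.0894 12.7178 13.7732 9.7746 8.6666] k=[13 14 17 10 6]
t=17: x=[12.7507 14.1404 16.4764 10.7262 6.8071] k=[15 9 20 15 5]
t=18: x=[14.1267 10.4221 19.0030 15.2049 6.2838] k=[13 14 19 14 5]
t=19: x=[12.7507 14.3101 18.5061 14.2583 6.1930] k=[10 18 15 15 10]
t=20: x=[10.3983 17.0308 15.5673 15.2049 11.1509] k=[7 20 12 20 8]
t=21: x=[7.8841 18.1791 13.6410 19.0480 9.6605] k=[12 14 14 22 6]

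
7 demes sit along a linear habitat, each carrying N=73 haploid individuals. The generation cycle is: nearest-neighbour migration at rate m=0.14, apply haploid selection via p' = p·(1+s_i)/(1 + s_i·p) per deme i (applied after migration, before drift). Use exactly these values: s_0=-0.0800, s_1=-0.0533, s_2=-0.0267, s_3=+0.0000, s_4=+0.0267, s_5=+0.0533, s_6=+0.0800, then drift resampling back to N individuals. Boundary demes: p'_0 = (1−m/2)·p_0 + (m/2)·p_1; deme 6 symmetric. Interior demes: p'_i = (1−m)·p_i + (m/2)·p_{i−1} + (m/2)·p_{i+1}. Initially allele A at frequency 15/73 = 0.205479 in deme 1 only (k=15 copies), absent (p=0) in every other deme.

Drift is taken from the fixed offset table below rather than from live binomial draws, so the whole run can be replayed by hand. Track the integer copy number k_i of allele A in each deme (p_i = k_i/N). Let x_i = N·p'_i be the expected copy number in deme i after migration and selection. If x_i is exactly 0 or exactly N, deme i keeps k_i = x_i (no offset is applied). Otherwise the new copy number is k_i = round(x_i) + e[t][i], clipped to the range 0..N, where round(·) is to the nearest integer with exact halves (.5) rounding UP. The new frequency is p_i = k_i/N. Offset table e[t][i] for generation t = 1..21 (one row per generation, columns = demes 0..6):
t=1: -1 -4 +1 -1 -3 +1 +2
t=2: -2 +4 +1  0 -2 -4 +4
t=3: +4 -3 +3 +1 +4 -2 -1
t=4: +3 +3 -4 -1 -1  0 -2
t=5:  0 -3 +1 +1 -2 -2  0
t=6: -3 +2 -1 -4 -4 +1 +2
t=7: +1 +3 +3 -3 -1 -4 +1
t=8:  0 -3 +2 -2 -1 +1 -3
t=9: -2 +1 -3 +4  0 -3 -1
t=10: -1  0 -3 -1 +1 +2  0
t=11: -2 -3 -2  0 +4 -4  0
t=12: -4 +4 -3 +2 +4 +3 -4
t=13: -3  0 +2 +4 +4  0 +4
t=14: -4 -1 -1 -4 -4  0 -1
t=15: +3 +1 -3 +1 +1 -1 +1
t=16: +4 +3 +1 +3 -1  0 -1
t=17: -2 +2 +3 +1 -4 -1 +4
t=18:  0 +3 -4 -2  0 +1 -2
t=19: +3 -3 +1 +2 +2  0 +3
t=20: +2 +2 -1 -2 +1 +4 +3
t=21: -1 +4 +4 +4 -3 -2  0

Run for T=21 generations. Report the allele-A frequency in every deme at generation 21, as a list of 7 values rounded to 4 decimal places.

[0.0822, 0.1507, 0.0959, 0.1370, 0.0548, 0.0959, 0.1644]

t=0: k=[0 15 0 0 0 0 0]
t=1: x=[0.9671 12.3285 1.0224 0.0000 0.0000 0.0000 0.0000] k=[0 8 2 0 0 0 0]
t=2: x=[0.5155 6.6801 2.2210 0.1400 0.0000 0.0000 0.0000] k=[0 11 3 0 0 0 0]
t=3: x=[0.7090 9.2197 3.2646 0.2100 0.0000 0.0000 0.0000] k=[5 6 6 1 0 0 0]
t=4: x=[4.6905 5.6383 5.5105 1.2800 0.0719 0.0000 0.0000] k=[8 9 2 0 0 0 0]
t=5: x=[7.4906 8.0397 2.2892 0.1400 0.0000 0.0000 0.0000] k=[7 5 3 1 0 0 0]
t=6: x=[6.3590 4.7508 2.9231 1.0700 0.0719 0.0000 0.0000] k=[3 7 2 0 0 0 0]
t=7: x=[3.0285 6.0587 2.1527 0.1400 0.0000 0.0000 0.0000] k=[4 9 5 0 0 0 0]
t=8: x=[4.0212 7.9726 4.8070 0.3500 0.0000 0.0000 0.0000] k=[4 5 7 0 0 0 0]
t=9: x=[3.7612 4.8176 6.2144 0.4900 0.0000 0.0000 0.0000] k=[2 6 3 4 0 0 0]
t=10: x=[2.1029 5.2374 3.1963 3.6500 0.2874 0.0000 0.0000] k=[1 5 0 3 1 0 0]
t=11: x=[1.1793 4.1503 0.5452 2.6500 1.0981 0.0737 0.0000] k=[0 1 0 3 5 0 0]
t=12: x=[0.0644 0.8147 0.2726 2.9300 4.6228 0.3686 0.0000] k=[0 5 0 5 9 3 0]
t=13: x=[0.3221 4.0836 0.6815 4.9300 8.4958 3.3732 0.2267] k=[0 4 3 9 12 3 4]
t=14: x=[0.2577 3.4647 3.4012 8.7900 11.4114 3.8867 4.2262] k=[0 2 2 5 7 4 3]
t=15: x=[0.1288 1.7633 2.1527 4.9300 6.8110 4.3475 3.3045] k=[3 3 0 6 8 3 4]
t=16: x=[2.7691 2.6467 0.6133 5.7200 7.6894 3.5933 4.2262] k=[7 6 2 9 7 4 3]
t=17: x=[6.4244 5.5047 2.6988 8.3700 7.0970 4.3475 3.3045] k=[4 8 6 9 3 3 7]
t=18: x=[3.9562 7.2159 6.1948 8.3700 3.5069 3.4466 7.2045] k=[4 10 2 6 4 4 5]
t=19: x=[4.0862 8.5958 2.7670 5.5800 4.2441 4.2742 5.2958] k=[7 6 4 8 6 4 8]
t=20: x=[6.4244 5.6383 4.3090 7.5800 6.1467 4.6406 8.2677] k=[8 8 3 6 7 9 11]
t=21: x=[7.4251 7.2829 3.4695 5.8600 7.2400 9.4178 11.5909] k=[6 11 7 10 4 7 12]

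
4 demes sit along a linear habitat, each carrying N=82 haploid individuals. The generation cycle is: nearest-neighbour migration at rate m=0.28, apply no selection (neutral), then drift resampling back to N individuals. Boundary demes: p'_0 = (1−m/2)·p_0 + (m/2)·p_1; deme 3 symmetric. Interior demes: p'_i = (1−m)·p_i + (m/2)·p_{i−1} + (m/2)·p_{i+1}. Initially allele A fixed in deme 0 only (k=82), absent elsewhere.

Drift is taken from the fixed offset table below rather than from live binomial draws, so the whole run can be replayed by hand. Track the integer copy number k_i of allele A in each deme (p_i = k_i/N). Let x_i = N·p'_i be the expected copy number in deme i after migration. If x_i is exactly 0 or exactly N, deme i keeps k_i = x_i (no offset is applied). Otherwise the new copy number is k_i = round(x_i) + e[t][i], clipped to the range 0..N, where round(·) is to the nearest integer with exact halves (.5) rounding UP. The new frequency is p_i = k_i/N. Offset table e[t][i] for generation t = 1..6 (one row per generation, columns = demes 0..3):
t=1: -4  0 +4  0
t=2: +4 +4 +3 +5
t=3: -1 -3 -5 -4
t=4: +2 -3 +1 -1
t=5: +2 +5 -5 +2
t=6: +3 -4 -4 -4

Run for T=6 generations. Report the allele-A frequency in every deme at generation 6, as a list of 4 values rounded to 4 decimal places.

t=0: k=[82 0 0 0]
t=1: x=[70.5200 11.4800 0.0000 0.0000] k=[67 11 0 0]
t=2: x=[59.1600 17.3000 1.5400 0.0000] k=[63 21 5 0]
t=3: x=[57.1200 24.6400 6.5400 0.7000] k=[56 22 2 0]
t=4: x=[51.2400 23.9600 4.5200 0.2800] k=[53 21 6 0]
t=5: x=[48.5200 23.3800 7.2600 0.8400] k=[51 28 2 3]
t=6: x=[47.7800 27.5800 5.7800 2.8600] k=[51 24 2 0]

[0.6220, 0.2927, 0.0244, 0.0000]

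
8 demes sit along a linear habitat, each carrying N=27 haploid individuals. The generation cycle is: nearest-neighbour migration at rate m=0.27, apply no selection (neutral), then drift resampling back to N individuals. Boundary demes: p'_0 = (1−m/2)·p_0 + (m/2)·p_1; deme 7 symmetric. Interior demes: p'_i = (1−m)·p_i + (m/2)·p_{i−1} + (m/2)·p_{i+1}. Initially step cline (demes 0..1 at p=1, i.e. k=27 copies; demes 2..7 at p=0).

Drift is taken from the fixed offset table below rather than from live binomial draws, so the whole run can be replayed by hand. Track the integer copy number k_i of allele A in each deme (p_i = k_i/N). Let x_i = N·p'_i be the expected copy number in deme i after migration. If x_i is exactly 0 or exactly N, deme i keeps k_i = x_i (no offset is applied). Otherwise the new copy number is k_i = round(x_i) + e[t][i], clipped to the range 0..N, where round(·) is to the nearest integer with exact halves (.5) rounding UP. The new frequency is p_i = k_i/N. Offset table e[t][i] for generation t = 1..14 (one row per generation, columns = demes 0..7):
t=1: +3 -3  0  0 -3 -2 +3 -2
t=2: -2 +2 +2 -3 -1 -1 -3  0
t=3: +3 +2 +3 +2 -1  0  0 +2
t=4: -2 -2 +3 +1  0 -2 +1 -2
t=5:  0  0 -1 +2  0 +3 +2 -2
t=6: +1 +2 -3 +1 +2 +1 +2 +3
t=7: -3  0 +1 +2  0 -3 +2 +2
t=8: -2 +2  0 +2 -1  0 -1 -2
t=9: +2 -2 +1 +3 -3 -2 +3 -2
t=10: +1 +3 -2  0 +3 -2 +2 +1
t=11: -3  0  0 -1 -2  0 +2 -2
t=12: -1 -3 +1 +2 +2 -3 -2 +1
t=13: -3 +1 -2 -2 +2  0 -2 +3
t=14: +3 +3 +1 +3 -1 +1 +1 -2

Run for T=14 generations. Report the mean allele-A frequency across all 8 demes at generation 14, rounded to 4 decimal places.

0.3519

t=0: k=[27 27 0 0 0 0 0 0]
t=1: x=[27.0000 23.3550 3.6450 0.0000 0.0000 0.0000 0.0000 0.0000] k=[27 20 4 0 0 0 0 0]
t=2: x=[26.0550 18.7850 5.6200 0.5400 0.0000 0.0000 0.0000 0.0000] k=[24 21 8 0 0 0 0 0]
t=3: x=[23.5950 19.6500 8.6750 1.0800 0.0000 0.0000 0.0000 0.0000] k=[27 22 12 3 0 0 0 0]
t=4: x=[26.3250 21.3250 12.1350 3.8100 0.4050 0.0000 0.0000 0.0000] k=[24 19 15 5 0 0 0 0]
t=5: x=[23.3250 19.1350 14.1900 5.6750 0.6750 0.0000 0.0000 0.0000] k=[23 19 13 8 1 0 0 0]
t=6: x=[22.4600 18.7300 13.1350 7.7300 1.8100 0.1350 0.0000 0.0000] k=[23 21 10 9 4 1 0 0]
t=7: x=[22.7300 19.7850 11.3500 8.4600 4.2700 1.2700 0.1350 0.0000] k=[20 20 12 10 4 0 2 0]
t=8: x=[20.0000 18.9200 12.8100 9.4600 4.2700 0.8100 1.4600 0.2700] k=[18 21 13 11 3 1 0 0]
t=9: x=[18.4050 19.5150 13.8100 10.1900 3.8100 1.1350 0.1350 0.0000] k=[20 18 15 13 1 0 3 0]
t=10: x=[19.7300 17.8650 15.1350 11.6500 2.4850 0.5400 2.1900 0.4050] k=[21 21 13 12 5 0 4 1]
t=11: x=[21.0000 19.9200 13.9450 11.1900 5.2700 1.2150 3.0550 1.4050] k=[18 20 14 10 3 1 5 0]
t=12: x=[18.2700 18.9200 14.2700 9.5950 3.6750 1.8100 3.7850 0.6750] k=[17 16 15 12 6 0 2 2]
t=13: x=[16.8650 16.0000 14.7300 11.5950 6.0000 1.0800 1.7300 2.0000] k=[14 17 13 10 8 1 0 5]
t=14: x=[14.4050 16.0550 13.1350 10.1350 7.3250 1.8100 0.8100 4.3250] k=[17 19 14 13 6 3 2 2]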